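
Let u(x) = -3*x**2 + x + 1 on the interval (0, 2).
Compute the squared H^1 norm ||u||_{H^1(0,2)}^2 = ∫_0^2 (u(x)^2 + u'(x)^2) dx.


||u||_{H^1}^2 = 1504/15

The H^1 norm (squared) on an interval (0, L) is
  ||u||_{H^1}^2 = ∫_0^L u(x)^2 dx + ∫_0^L u'(x)^2 dx.
Compute u'(x) = 1 - 6*x.
Then u(x)^2 = 9*x**4 - 6*x**3 - 5*x**2 + 2*x + 1 and u'(x)^2 = 36*x**2 - 12*x + 1.
Integrate each monomial from 0 to 2 using ∫_0^2 c·x^n dx = c·2^(n+1)/(n+1):
  ∫_0^2 u(x)^2 dx = ∫_0^2 (9*x^4 - 6*x^3 - 5*x^2 + 2*x + 1) dx. Term by term:
    ∫_0^2 9*x^4 dx = 288/5;  ∫_0^2 -6*x^3 dx = -24;  ∫_0^2 -5*x^2 dx = -40/3;
    ∫_0^2 2*x dx = 4;  ∫_0^2 1 dx = 2.
  Sum: 288/5 − 24 − 40/3 + 4 + 2 = 394/15.
  ∫_0^2 u'(x)^2 dx = ∫_0^2 (36*x^2 - 12*x + 1) dx. Term by term:
    ∫_0^2 36*x^2 dx = 96;  ∫_0^2 -12*x dx = -24;  ∫_0^2 1 dx = 2.
  Sum: 96 − 24 + 2 = 74.
Adding: ||u||_{H^1}^2 = 394/15 + 74 = 1504/15.


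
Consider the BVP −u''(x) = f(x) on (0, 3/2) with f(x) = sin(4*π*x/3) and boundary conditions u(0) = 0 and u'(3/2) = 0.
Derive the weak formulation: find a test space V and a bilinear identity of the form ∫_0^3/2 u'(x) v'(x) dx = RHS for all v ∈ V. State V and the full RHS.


V = {v ∈ H^1(0, 3/2) : v(0) = 0} (test functions vanish at x = 0 where u is specified); weak form: ∫_0^3/2 u'v' dx = ∫_0^3/2 (sin(4*π*x/3)) v dx for all v ∈ V.

Multiply both sides by a test function v and integrate from 0 to 3/2:
  ∫_0^3/2 −u''(x) v(x) dx = ∫_0^3/2 f(x) v(x) dx.
Integrate the LHS by parts once:
  ∫_0^3/2 −u'' v dx = −[u'(x) v(x)]_0^3/2 + ∫_0^3/2 u'(x) v'(x) dx.
Thus ∫_0^3/2 u'(x) v'(x) dx = ∫_0^3/2 f(x) v(x) dx + [u'(x) v(x)]_0^3/2.
Choose V so that boundary terms are either known or forced to vanish.
Mixed BC: u(0) = 0 (Dirichlet) and u'(3/2) = 0 (Neumann). Define V = {v ∈ H^1(0, 3/2) : v(0) = 0}. Then [u' v]_0^3/2 = u'(3/2)·v(3/2) − u'(0)·0 = 0.
Weak formulation: find u (satisfying any essential BC) such that ∫_0^3/2 u'(x) v'(x) dx = ∫_0^3/2 f v dx for all v ∈ V (Dirichlet at 0 absorbed into V; the Neumann datum at x = 3/2 is zero, so no boundary term remains).
Substituting f(x) = sin(4*π*x/3), the right-hand side is ∫_0^3/2 (sin(4*π*x/3)) v dx.


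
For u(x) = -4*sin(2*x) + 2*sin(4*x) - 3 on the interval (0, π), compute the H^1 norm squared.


||u||_{H^1(0,π)}^2 = 83*π

u'(x) = -8*cos(2*x) + 8*cos(4*x).
Expand u² and (u')² and integrate term by term on (0, π), using: for integers n ≥ 1, ∫_0^π sin²(nx) dx = ∫_0^π cos²(nx) dx = π/2; for n ≠ n', ∫_0^π sin(nx)sin(n'x) dx = ∫_0^π cos(nx)cos(n'x) dx = 0; and by product-to-sum, ∫_0^π sin(nx)cos(n'x) dx = ½∫_0^π [sin((n+n')x) + sin((n−n')x)] dx, which is 0 when n+n' is even and 2n/(n²−n'²) when n+n' is odd (it need not vanish on (0, π)). For the constant mode: ∫_0^π 1 dx = π, ∫_0^π cos(nx) dx = 0, ∫_0^π sin(nx) dx = (1−(−1)^n)/n.
  u² squared terms: (-3)²·∫1 dx = 9·π = 9*π;  (-4)²·∫sin(2x)² dx = 16·π/2 = 8*π;  (2)²·∫sin(4x)² dx = 4·π/2 = 2*π.
  u² cross terms: 2·(-3)·(-4)·∫1·sin(2x) dx = 24·(0) = 0;  2·(-3)·(2)·∫1·sin(4x) dx = -12·(0) = 0;  2·(-4)·(2)·∫sin(2x)·sin(4x) dx = -16·(0) = 0.
  So ∫_0^π u² dx = 9*π + 8*π + 2*π + 0 + 0 + 0 = 19*π.
  (u')² squared terms: (-8)²·∫cos(2x)² dx = 64·π/2 = 32*π;  (8)²·∫cos(4x)² dx = 64·π/2 = 32*π.
  (u')² cross terms: 2·(-8)·(8)·∫cos(2x)·cos(4x) dx = -128·(0) = 0.
  So ∫_0^π (u')² dx = 32*π + 32*π + 0 = 64*π.
||u||_{H^1}^2 = (19*π) + (64*π) = 83*π.


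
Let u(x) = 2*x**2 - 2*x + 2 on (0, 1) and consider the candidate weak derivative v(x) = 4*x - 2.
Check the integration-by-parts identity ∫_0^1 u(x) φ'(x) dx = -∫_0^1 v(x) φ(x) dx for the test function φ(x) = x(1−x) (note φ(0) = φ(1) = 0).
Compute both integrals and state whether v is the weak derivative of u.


LHS = 0, RHS = 0. Yes, v = u' weakly.

u(x) = 2*x**2 - 2*x + 2, classical derivative u'(x) = 4*x - 2.
φ(x) = x(1−x), so φ'(x) = 1 - 2*x.
Note φ(0) = φ(1) = 0, so the boundary term u·φ vanishes.
LHS = ∫_0^1 u(x) φ'(x) dx = ∫_0^1 (-4*x^3 + 6*x^2 - 6*x + 2) dx. Term by term:
  ∫_0^1 -4*x^3 dx = -1;  ∫_0^1 6*x^2 dx = 2;  ∫_0^1 -6*x dx = -3;
  ∫_0^1 2 dx = 2.
Sum: -1 + 2 − 3 + 2 = 0.
So LHS = 0.
∫_0^1 v(x) φ(x) dx = ∫_0^1 (-4*x^3 + 6*x^2 - 2*x) dx. Term by term:
  ∫_0^1 -4*x^3 dx = -1;  ∫_0^1 6*x^2 dx = 2;  ∫_0^1 -2*x dx = -1.
Sum: -1 + 2 − 1 = 0.
So RHS = -∫_0^1 v(x) φ(x) dx = 0.
LHS = RHS, so the identity holds for this test φ.
Moreover u is smooth here and v(x) = u'(x) = 4*x - 2 pointwise, so the identity holds for every test function. Hence v is the weak derivative of u.


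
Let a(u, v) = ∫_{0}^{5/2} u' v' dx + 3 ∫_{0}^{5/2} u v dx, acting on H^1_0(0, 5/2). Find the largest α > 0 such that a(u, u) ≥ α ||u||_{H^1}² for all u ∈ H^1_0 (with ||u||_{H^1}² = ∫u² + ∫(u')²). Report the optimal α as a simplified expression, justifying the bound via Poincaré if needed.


α = 1

Coercivity of a(·,·) on H^1_0(0, 5/2) means a(u, u) ≥ α ||u||_{H^1}² for every u ∈ H^1_0.
The interval has length L = 5/2, and Poincaré/coercivity depend only on L. Here a(u, u) = ∫(u')² + (3)·∫u².
Here c = 3 ≥ 1, so a(u,u) = ∫(u')² + c∫u² ≥ ∫(u')² + ∫u² = ||u||_{H^1}², i.e. α = 1 works. No larger α is possible: a(u,u) ≥ α||u||_{H^1}² means (1−α)∫(u')² ≥ (α−c)∫u², and for the modes u_n = sin(nπ(x−x₀)/L) (x₀ the left endpoint) one has ∫u_n²/∫(u_n')² = (L/(nπ))² → 0, so a(u_n,u_n)/||u_n||_{H^1}² → 1. Hence the optimal constant is α = 1.
Therefore α = 1.


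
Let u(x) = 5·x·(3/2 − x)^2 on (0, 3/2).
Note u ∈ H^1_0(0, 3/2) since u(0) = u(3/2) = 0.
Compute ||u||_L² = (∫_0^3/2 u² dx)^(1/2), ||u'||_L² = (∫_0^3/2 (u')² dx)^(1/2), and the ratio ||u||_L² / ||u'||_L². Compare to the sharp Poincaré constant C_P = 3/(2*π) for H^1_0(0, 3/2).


||u||_L² / ||u'||_L² = 3*sqrt(14)/28 < C_P = 3/(2*π).

u(x) = 5·x·(3/2 − x)^2, so u'(x) = 15*x^2 - 30*x + 45/4.
u(x) = 5·x·(3/2 − x)^2 vanishes at x = 0 and x = 3/2, so u ∈ H^1_0(0, 3/2). Differentiate via the product rule and integrate the resulting polynomials term by term.
  ∫_0^3/2 u² dx = ∫_0^3/2 (25*x^6 - 150*x^5 + 675*x^4/2 - 675*x^3/2 + 2025*x^2/16) dx. Term by term:
    ∫_0^3/2 25*x^6 dx = 54675/896;  ∫_0^3/2 -150*x^5 dx = -18225/64;  ∫_0^3/2 675*x^4/2 dx = 32805/64;
    ∫_0^3/2 -675*x^3/2 dx = -54675/128;  ∫_0^3/2 2025*x^2/16 dx = 18225/128.
  Sum: 54675/896 − 18225/64 + 32805/64 − 54675/128 + 18225/128 = 3645/896.
  ∫_0^3/2 (u')² dx = ∫_0^3/2 (225*x^4 - 900*x^3 + 2475*x^2/2 - 675*x + 2025/16) dx. Term by term:
    ∫_0^3/2 225*x^4 dx = 10935/32;  ∫_0^3/2 -900*x^3 dx = -18225/16;  ∫_0^3/2 2475*x^2/2 dx = 22275/16;
    ∫_0^3/2 -675*x dx = -6075/8;  ∫_0^3/2 2025/16 dx = 6075/32.
  Sum: 10935/32 − 18225/16 + 22275/16 − 6075/8 + 6075/32 = 405/16.
∫_0^3/2 u² dx = 3645/896, so ||u||_L² = 27*sqrt(70)/112.
∫_0^3/2 (u')² dx = 405/16, so ||u'||_L² = 9*sqrt(5)/4.
Ratio ||u||_L² / ||u'||_L² = 3*sqrt(14)/28.
Sharp Poincaré constant on H^1_0(0, 3/2) is C_P = L/π = 3/(2*π), achieved by sin(2*π/3·x).
A polynomial bump cannot attain the sharp Poincaré constant (only the first sine eigenfunction does), so the ratio is strictly less than C_P, consistent with ||u||_L² ≤ C_P ||u'||_L².


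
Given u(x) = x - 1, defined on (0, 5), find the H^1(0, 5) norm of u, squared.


||u||_{H^1}^2 = 80/3

The H^1 norm (squared) on an interval (0, L) is
  ||u||_{H^1}^2 = ∫_0^L u(x)^2 dx + ∫_0^L u'(x)^2 dx.
Compute u'(x) = 1.
Then u(x)^2 = x**2 - 2*x + 1 and u'(x)^2 = 1.
Integrate each monomial from 0 to 5 using ∫_0^5 c·x^n dx = c·5^(n+1)/(n+1):
  ∫_0^5 u(x)^2 dx = ∫_0^5 (x^2 - 2*x + 1) dx. Term by term:
    ∫_0^5 x^2 dx = 125/3;  ∫_0^5 -2*x dx = -25;  ∫_0^5 1 dx = 5.
  Sum: 125/3 − 25 + 5 = 65/3.
  ∫_0^5 u'(x)^2 dx = ∫_0^5 (1) dx. Term by term:
    ∫_0^5 1 dx = 5.
Adding: ||u||_{H^1}^2 = 65/3 + 5 = 80/3.


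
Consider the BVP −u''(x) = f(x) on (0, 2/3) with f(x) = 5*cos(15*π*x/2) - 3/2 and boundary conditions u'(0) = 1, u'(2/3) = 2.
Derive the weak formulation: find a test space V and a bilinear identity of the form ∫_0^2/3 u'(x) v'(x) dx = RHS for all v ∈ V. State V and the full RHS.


V = H^1(0, 2/3) (v unrestricted at boundary; u is determined up to an additive constant); weak form: ∫_0^2/3 u'v' dx = ∫_0^2/3 (5*cos(15*π*x/2) - 3/2) v dx + 2·v(2/3) − v(0) for all v ∈ V.

Multiply both sides by a test function v and integrate from 0 to 2/3:
  ∫_0^2/3 −u''(x) v(x) dx = ∫_0^2/3 f(x) v(x) dx.
Integrate the LHS by parts once:
  ∫_0^2/3 −u'' v dx = −[u'(x) v(x)]_0^2/3 + ∫_0^2/3 u'(x) v'(x) dx.
Thus ∫_0^2/3 u'(x) v'(x) dx = ∫_0^2/3 f(x) v(x) dx + [u'(x) v(x)]_0^2/3.
Choose V so that boundary terms are either known or forced to vanish.
u has inhomogeneous Neumann u'(0) = 1, u'(2/3) = 2. [u' v]_0^2/3 = (2)·v(2/3) − (1)·v(0) = 2·v(2/3) − v(0). Take V = H^1(0, 2/3); boundary term becomes part of RHS.
Weak formulation: find u (satisfying any essential BC) such that ∫_0^2/3 u'(x) v'(x) dx = ∫_0^2/3 f v dx + 2·v(2/3) − v(0) for all v ∈ V (Neumann data are natural BCs: they enter the RHS as boundary terms).
Substituting f(x) = 5*cos(15*π*x/2) - 3/2, the right-hand side is ∫_0^2/3 (5*cos(15*π*x/2) - 3/2) v dx + 2·v(2/3) − v(0).
Compatibility check (pure Neumann): taking v ≡ 1 ∈ V gives 0 = ∫_0^2/3 f dx + (2) − (1), i.e. ∫_0^2/3 f dx must equal u'(0) − u'(2/3) = -1. Indeed ∫_0^2/3 (5*cos(15*π*x/2) - 3/2) dx = -1, so the data are compatible. The solution is then unique only up to an additive constant (fix it e.g. by requiring ∫_0^2/3 u dx = 0).


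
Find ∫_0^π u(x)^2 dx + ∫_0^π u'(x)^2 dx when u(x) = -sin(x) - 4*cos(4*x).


||u||_{H^1(0,π)}^2 = -272/15 + 137*π

u'(x) = 16*sin(4*x) - cos(x).
Expand u² and (u')² and integrate term by term on (0, π), using: for integers n ≥ 1, ∫_0^π sin²(nx) dx = ∫_0^π cos²(nx) dx = π/2; for n ≠ n', ∫_0^π sin(nx)sin(n'x) dx = ∫_0^π cos(nx)cos(n'x) dx = 0; and by product-to-sum, ∫_0^π sin(nx)cos(n'x) dx = ½∫_0^π [sin((n+n')x) + sin((n−n')x)] dx, which is 0 when n+n' is even and 2n/(n²−n'²) when n+n' is odd (it need not vanish on (0, π)).
  u² squared terms: (-1)²·∫sin(x)² dx = 1·π/2 = π/2;  (-4)²·∫cos(4x)² dx = 16·π/2 = 8*π.
  u² cross terms: 2·(-1)·(-4)·∫sin(x)·cos(4x) dx = 8·(-2/15) = -16/15.
  So ∫_0^π u² dx = π/2 + 8*π − 16/15 = -16/15 + 17*π/2.
  (u')² squared terms: (-1)²·∫cos(x)² dx = 1·π/2 = π/2;  (16)²·∫sin(4x)² dx = 256·π/2 = 128*π.
  (u')² cross terms: 2·(-1)·(16)·∫cos(x)·sin(4x) dx = -32·(8/15) = -256/15.
  So ∫_0^π (u')² dx = π/2 + 128*π − 256/15 = -256/15 + 257*π/2.
||u||_{H^1}^2 = (-16/15 + 17*π/2) + (-256/15 + 257*π/2) = -272/15 + 137*π.


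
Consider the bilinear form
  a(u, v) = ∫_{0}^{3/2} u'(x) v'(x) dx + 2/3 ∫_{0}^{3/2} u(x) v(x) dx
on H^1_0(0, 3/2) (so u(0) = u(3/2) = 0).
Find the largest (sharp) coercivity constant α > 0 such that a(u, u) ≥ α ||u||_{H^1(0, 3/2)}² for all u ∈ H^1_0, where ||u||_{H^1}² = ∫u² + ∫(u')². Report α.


α = 2*(3 + 2*π^2)/(9 + 4*π^2)

Coercivity of a(·,·) on H^1_0(0, 3/2) means a(u, u) ≥ α ||u||_{H^1}² for every u ∈ H^1_0.
The interval has length L = 3/2, and Poincaré/coercivity depend only on L. Here a(u, u) = ∫(u')² + (2/3)·∫u².
Here 0 < c = 2/3 < 1. The condition a(u,u) ≥ α||u||_{H^1}² reads (1−α)∫(u')² ≥ (α−c)∫u². Any admissible α is ≤ 1 (rapidly oscillating u have ∫u²/∫(u')² → 0), and α = 1 would force 0 ≥ (1−c)∫u², impossible since c < 1; so 1−α > 0. By the sharp Poincaré inequality on H^1_0 of an interval of length L, ∫(u')² ≥ (π/L)²∫u² with equality for the first sine mode sin(π(x−x₀)/L) (x₀ the left endpoint), so the inequality holds for all u iff (1−α)(π/L)² ≥ α − c, i.e. α ≤ ((π/L)² + c)/((π/L)² + 1) = (1 + c(L/π)²)/(1 + (L/π)²). With (π/L)² = 4*π^2/9 and c = 2/3, the largest admissible constant is α = ((π/L)² + c)/((π/L)² + 1).
Simplifying, α = 2*(3 + 2*π^2)/(9 + 4*π^2).


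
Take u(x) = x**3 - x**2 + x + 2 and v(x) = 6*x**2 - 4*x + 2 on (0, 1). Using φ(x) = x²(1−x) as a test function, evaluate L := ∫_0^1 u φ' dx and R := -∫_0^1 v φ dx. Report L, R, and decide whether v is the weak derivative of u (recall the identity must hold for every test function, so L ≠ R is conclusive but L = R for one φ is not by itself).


LHS = -1/12, RHS = -1/6. No, v is not the weak derivative of u.

u(x) = x**3 - x**2 + x + 2, classical derivative u'(x) = 3*x**2 - 2*x + 1.
φ(x) = x²(1−x), so φ'(x) = x*(2 - 3*x).
Note φ(0) = φ(1) = 0, so the boundary term u·φ vanishes.
LHS = ∫_0^1 u(x) φ'(x) dx = ∫_0^1 (-3*x^5 + 5*x^4 - 5*x^3 - 4*x^2 + 4*x) dx. Term by term:
  ∫_0^1 -3*x^5 dx = -1/2;  ∫_0^1 5*x^4 dx = 1;  ∫_0^1 -5*x^3 dx = -5/4;
  ∫_0^1 -4*x^2 dx = -4/3;  ∫_0^1 4*x dx = 2.
Sum: -1/2 + 1 − 5/4 − 4/3 + 2 = -1/12.
So LHS = -1/12.
∫_0^1 v(x) φ(x) dx = ∫_0^1 (-6*x^5 + 10*x^4 - 6*x^3 + 2*x^2) dx. Term by term:
  ∫_0^1 -6*x^5 dx = -1;  ∫_0^1 10*x^4 dx = 2;  ∫_0^1 -6*x^3 dx = -3/2;
  ∫_0^1 2*x^2 dx = 2/3.
Sum: -1 + 2 − 3/2 + 2/3 = 1/6.
So RHS = -∫_0^1 v(x) φ(x) dx = -1/6.
LHS − RHS = 1/12 ≠ 0, so the identity fails.
(For a valid weak derivative the identity must hold for EVERY test function, in particular this one. The failure shows v is NOT the weak derivative of u.)
Correct weak derivative would be u'(x) = 3*x**2 - 2*x + 1.


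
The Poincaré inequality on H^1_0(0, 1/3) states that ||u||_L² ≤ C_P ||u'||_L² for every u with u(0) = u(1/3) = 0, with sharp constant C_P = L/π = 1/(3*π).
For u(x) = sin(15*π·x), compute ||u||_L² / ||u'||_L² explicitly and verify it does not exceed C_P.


||u||_L² / ||u'||_L² = 1/(15*π) < C_P = 1/(3*π).

u(x) = sin(15*π·x), so u'(x) = 15*π*cos(15*π*x).
Writing u(x) = A·sin(kπx/L) with A = 1 and k = 5, use ∫_0^L sin²(kπx/L) dx = L/2 and ∫_0^L cos²(kπx/L) dx = L/2.
u² = 1·sin²(15*π·x) and (u')² = 225*π^2·cos²(15*π·x), and each of sin², cos² integrates to L/2 = 1/6 over (0, 1/3).
∫_0^1/3 u² dx = 1/6, so ||u||_L² = sqrt(6)/6.
∫_0^1/3 (u')² dx = 75*π^2/2, so ||u'||_L² = 5*sqrt(6)*π/2.
Ratio ||u||_L² / ||u'||_L² = 1/(15*π).
Sharp Poincaré constant on H^1_0(0, 1/3) is C_P = L/π = 1/(3*π), achieved by sin(3*π·x).
This is the k = 5 harmonic; the ratio L/(kπ) is strictly less than C_P = L/π, consistent with the sharp inequality ||u||_L² ≤ C_P ||u'||_L².


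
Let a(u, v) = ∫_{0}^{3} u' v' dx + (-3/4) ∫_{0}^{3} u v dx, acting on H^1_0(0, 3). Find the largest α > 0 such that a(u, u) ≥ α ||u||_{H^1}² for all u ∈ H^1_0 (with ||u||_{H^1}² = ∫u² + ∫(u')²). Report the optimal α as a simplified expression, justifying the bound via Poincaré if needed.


α = (-27/4 + π^2)/(9 + π^2)

Coercivity of a(·,·) on H^1_0(0, 3) means a(u, u) ≥ α ||u||_{H^1}² for every u ∈ H^1_0.
The interval has length L = 3, and Poincaré/coercivity depend only on L. Here a(u, u) = ∫(u')² + (-3/4)·∫u².
Here c = -3/4 < 0 with |c| < (π/L)² = π^2/9, so coercivity still holds. The condition a(u,u) ≥ α||u||_{H^1}² reads (1−α)∫(u')² ≥ (α−c)∫u². Any admissible α is ≤ 1 (rapidly oscillating u have ∫u²/∫(u')² → 0), and α = 1 would force 0 ≥ (1−c)∫u², impossible since c < 1; so 1−α > 0. By the sharp Poincaré inequality on H^1_0 of an interval of length L, ∫(u')² ≥ (π/L)²∫u² with equality for the first sine mode sin(π(x−x₀)/L) (x₀ the left endpoint), so the inequality holds for all u iff (1−α)(π/L)² ≥ α − c, i.e. α ≤ ((π/L)² + c)/((π/L)² + 1) = (1 + c(L/π)²)/(1 + (L/π)²). (Direct route, valid since c ≤ 0: Poincaré gives c∫u² ≥ c(L/π)²∫(u')², so a(u,u) ≥ (1 + c(L/π)²)∫(u')², while ||u||_{H^1}² ≤ (1 + (L/π)²)∫(u')²; dividing yields the same α.) With (π/L)² = π^2/9 and c = -3/4, the largest admissible constant is α = ((π/L)² + c)/((π/L)² + 1).
Simplifying, α = (-27/4 + π^2)/(9 + π^2).


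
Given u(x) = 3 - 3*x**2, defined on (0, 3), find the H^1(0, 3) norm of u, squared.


||u||_{H^1}^2 = 3132/5

The H^1 norm (squared) on an interval (0, L) is
  ||u||_{H^1}^2 = ∫_0^L u(x)^2 dx + ∫_0^L u'(x)^2 dx.
Compute u'(x) = -6*x.
Then u(x)^2 = 9*x**4 - 18*x**2 + 9 and u'(x)^2 = 36*x**2.
Integrate each monomial from 0 to 3 using ∫_0^3 c·x^n dx = c·3^(n+1)/(n+1):
  ∫_0^3 u(x)^2 dx = ∫_0^3 (9*x^4 - 18*x^2 + 9) dx. Term by term:
    ∫_0^3 9*x^4 dx = 2187/5;  ∫_0^3 -18*x^2 dx = -162;  ∫_0^3 9 dx = 27.
  Sum: 2187/5 − 162 + 27 = 1512/5.
  ∫_0^3 u'(x)^2 dx = ∫_0^3 (36*x^2) dx. Term by term:
    ∫_0^3 36*x^2 dx = 324.
Adding: ||u||_{H^1}^2 = 1512/5 + 324 = 3132/5.


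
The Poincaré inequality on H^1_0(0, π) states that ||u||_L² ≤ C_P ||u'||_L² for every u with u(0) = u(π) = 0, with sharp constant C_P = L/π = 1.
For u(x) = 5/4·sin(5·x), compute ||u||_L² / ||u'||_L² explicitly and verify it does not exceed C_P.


||u||_L² / ||u'||_L² = 1/5 < C_P = 1.

u(x) = 5/4·sin(5·x), so u'(x) = 25*cos(5*x)/4.
Writing u(x) = A·sin(kπx/L) with A = 5/4 and k = 5, use ∫_0^L sin²(kπx/L) dx = L/2 and ∫_0^L cos²(kπx/L) dx = L/2.
u² = 25/16·sin²(5·x) and (u')² = 625/16·cos²(5·x), and each of sin², cos² integrates to L/2 = π/2 over (0, π).
∫_0^π u² dx = 25*π/32, so ||u||_L² = 5*sqrt(2)*sqrt(π)/8.
∫_0^π (u')² dx = 625*π/32, so ||u'||_L² = 25*sqrt(2)*sqrt(π)/8.
Ratio ||u||_L² / ||u'||_L² = 1/5.
Sharp Poincaré constant on H^1_0(0, π) is C_P = L/π = 1, achieved by sin(x).
This is the k = 5 harmonic; the ratio L/(kπ) is strictly less than C_P = L/π, consistent with the sharp inequality ||u||_L² ≤ C_P ||u'||_L².


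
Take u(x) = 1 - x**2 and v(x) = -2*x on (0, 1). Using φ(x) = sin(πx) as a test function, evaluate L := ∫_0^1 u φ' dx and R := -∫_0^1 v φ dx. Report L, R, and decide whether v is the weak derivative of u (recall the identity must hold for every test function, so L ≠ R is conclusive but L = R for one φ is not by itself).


LHS = 2/π, RHS = 2/π. Yes, v = u' weakly.

u(x) = 1 - x**2, classical derivative u'(x) = -2*x.
φ(x) = sin(πx), so φ'(x) = π*cos(π*x).
Note φ(0) = φ(1) = 0, so the boundary term u·φ vanishes.
LHS = ∫_0^1 u(x) φ'(x) dx = ∫_0^1 (-π*x^2*cos(π*x) + π*cos(π*x)) dx. Term by term:
  ∫_0^1 π*cos(π*x) dx = 0;  ∫_0^1 -π*x^2*cos(π*x) dx = 2/π.
Sum: 0 + 2/π = 2/π.
So LHS = 2/π.
∫_0^1 v(x) φ(x) dx = ∫_0^1 (-2*x*sin(π*x)) dx. Term by term:
  ∫_0^1 -2*x*sin(π*x) dx = -2/π.
So RHS = -∫_0^1 v(x) φ(x) dx = 2/π.
LHS = RHS, so the identity holds for this test φ.
Moreover u is smooth here and v(x) = u'(x) = -2*x pointwise, so the identity holds for every test function. Hence v is the weak derivative of u.


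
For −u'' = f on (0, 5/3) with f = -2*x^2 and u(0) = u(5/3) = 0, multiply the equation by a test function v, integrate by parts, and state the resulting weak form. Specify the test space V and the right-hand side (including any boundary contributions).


V = H^1_0(0, 5/3) (so v(0) = v(5/3) = 0); weak form: ∫_0^5/3 u'v' dx = ∫_0^5/3 (-2*x^2) v dx for all v ∈ V.

Multiply both sides by a test function v and integrate from 0 to 5/3:
  ∫_0^5/3 −u''(x) v(x) dx = ∫_0^5/3 f(x) v(x) dx.
Integrate the LHS by parts once:
  ∫_0^5/3 −u'' v dx = −[u'(x) v(x)]_0^5/3 + ∫_0^5/3 u'(x) v'(x) dx.
Thus ∫_0^5/3 u'(x) v'(x) dx = ∫_0^5/3 f(x) v(x) dx + [u'(x) v(x)]_0^5/3.
Choose V so that boundary terms are either known or forced to vanish.
u is Dirichlet: u(0) = u(5/3) = 0. Let V = H^1_0(0, 5/3); then v(0) = v(5/3) = 0, and [u' v]_0^5/3 = 0.
Weak formulation: find u (satisfying any essential BC) such that ∫_0^5/3 u'(x) v'(x) dx = ∫_0^5/3 f v dx for all v ∈ V.
Substituting f(x) = -2*x^2, the right-hand side is ∫_0^5/3 (-2*x^2) v dx.


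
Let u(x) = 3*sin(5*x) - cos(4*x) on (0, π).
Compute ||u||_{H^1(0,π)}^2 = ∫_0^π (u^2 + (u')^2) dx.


||u||_{H^1(0,π)}^2 = -340/3 + 251*π/2

u'(x) = 4*sin(4*x) + 15*cos(5*x).
Expand u² and (u')² and integrate term by term on (0, π), using: for integers n ≥ 1, ∫_0^π sin²(nx) dx = ∫_0^π cos²(nx) dx = π/2; for n ≠ n', ∫_0^π sin(nx)sin(n'x) dx = ∫_0^π cos(nx)cos(n'x) dx = 0; and by product-to-sum, ∫_0^π sin(nx)cos(n'x) dx = ½∫_0^π [sin((n+n')x) + sin((n−n')x)] dx, which is 0 when n+n' is even and 2n/(n²−n'²) when n+n' is odd (it need not vanish on (0, π)).
  u² squared terms: (-1)²·∫cos(4x)² dx = 1·π/2 = π/2;  (3)²·∫sin(5x)² dx = 9·π/2 = 9*π/2.
  u² cross terms: 2·(-1)·(3)·∫cos(4x)·sin(5x) dx = -6·(10/9) = -20/3.
  So ∫_0^π u² dx = π/2 + 9*π/2 − 20/3 = -20/3 + 5*π.
  (u')² squared terms: (4)²·∫sin(4x)² dx = 16·π/2 = 8*π;  (15)²·∫cos(5x)² dx = 225·π/2 = 225*π/2.
  (u')² cross terms: 2·(4)·(15)·∫sin(4x)·cos(5x) dx = 120·(-8/9) = -320/3.
  So ∫_0^π (u')² dx = 8*π + 225*π/2 − 320/3 = -320/3 + 241*π/2.
||u||_{H^1}^2 = (-20/3 + 5*π) + (-320/3 + 241*π/2) = -340/3 + 251*π/2.


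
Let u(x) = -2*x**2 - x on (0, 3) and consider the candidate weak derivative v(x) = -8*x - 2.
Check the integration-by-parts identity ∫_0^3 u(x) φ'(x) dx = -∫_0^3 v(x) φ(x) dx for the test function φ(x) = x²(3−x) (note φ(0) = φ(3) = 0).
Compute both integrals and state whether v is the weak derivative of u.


LHS = 1107/20, RHS = 1107/10. No, v is not the weak derivative of u.

u(x) = -2*x**2 - x, classical derivative u'(x) = -4*x - 1.
φ(x) = x²(3−x), so φ'(x) = 3*x*(2 - x).
Note φ(0) = φ(3) = 0, so the boundary term u·φ vanishes.
LHS = ∫_0^3 u(x) φ'(x) dx = ∫_0^3 (6*x^4 - 9*x^3 - 6*x^2) dx. Term by term:
  ∫_0^3 6*x^4 dx = 1458/5;  ∫_0^3 -9*x^3 dx = -729/4;  ∫_0^3 -6*x^2 dx = -54.
Sum: 1458/5 − 729/4 − 54 = 1107/20.
So LHS = 1107/20.
∫_0^3 v(x) φ(x) dx = ∫_0^3 (8*x^4 - 22*x^3 - 6*x^2) dx. Term by term:
  ∫_0^3 8*x^4 dx = 1944/5;  ∫_0^3 -22*x^3 dx = -891/2;  ∫_0^3 -6*x^2 dx = -54.
Sum: 1944/5 − 891/2 − 54 = -1107/10.
So RHS = -∫_0^3 v(x) φ(x) dx = 1107/10.
LHS − RHS = -1107/20 ≠ 0, so the identity fails.
(For a valid weak derivative the identity must hold for EVERY test function, in particular this one. The failure shows v is NOT the weak derivative of u.)
Correct weak derivative would be u'(x) = -4*x - 1.


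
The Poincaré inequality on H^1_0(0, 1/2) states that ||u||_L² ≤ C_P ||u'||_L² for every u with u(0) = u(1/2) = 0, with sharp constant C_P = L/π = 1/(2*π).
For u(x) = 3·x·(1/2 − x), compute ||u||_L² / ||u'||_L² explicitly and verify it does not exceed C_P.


||u||_L² / ||u'||_L² = sqrt(10)/20 < C_P = 1/(2*π).

u(x) = 3·x·(1/2 − x), so u'(x) = 3/2 - 6*x.
u(x) = 3·x·(1/2 − x) vanishes at x = 0 and x = 1/2, so u ∈ H^1_0(0, 1/2). Differentiate via the product rule and integrate the resulting polynomials term by term.
  ∫_0^1/2 u² dx = ∫_0^1/2 (9*x^4 - 9*x^3 + 9*x^2/4) dx. Term by term:
    ∫_0^1/2 9*x^4 dx = 9/160;  ∫_0^1/2 -9*x^3 dx = -9/64;  ∫_0^1/2 9*x^2/4 dx = 3/32.
  Sum: 9/160 − 9/64 + 3/32 = 3/320.
  ∫_0^1/2 (u')² dx = ∫_0^1/2 (36*x^2 - 18*x + 9/4) dx. Term by term:
    ∫_0^1/2 36*x^2 dx = 3/2;  ∫_0^1/2 -18*x dx = -9/4;  ∫_0^1/2 9/4 dx = 9/8.
  Sum: 3/2 − 9/4 + 9/8 = 3/8.
∫_0^1/2 u² dx = 3/320, so ||u||_L² = sqrt(15)/40.
∫_0^1/2 (u')² dx = 3/8, so ||u'||_L² = sqrt(6)/4.
Ratio ||u||_L² / ||u'||_L² = sqrt(10)/20.
Sharp Poincaré constant on H^1_0(0, 1/2) is C_P = L/π = 1/(2*π), achieved by sin(2*π·x).
A polynomial bump cannot attain the sharp Poincaré constant (only the first sine eigenfunction does), so the ratio is strictly less than C_P, consistent with ||u||_L² ≤ C_P ||u'||_L².


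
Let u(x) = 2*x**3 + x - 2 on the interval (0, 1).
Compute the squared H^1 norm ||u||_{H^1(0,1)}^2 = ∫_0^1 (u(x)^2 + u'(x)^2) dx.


||u||_{H^1}^2 = 292/21

The H^1 norm (squared) on an interval (0, L) is
  ||u||_{H^1}^2 = ∫_0^L u(x)^2 dx + ∫_0^L u'(x)^2 dx.
Compute u'(x) = 6*x**2 + 1.
Then u(x)^2 = 4*x**6 + 4*x**4 - 8*x**3 + x**2 - 4*x + 4 and u'(x)^2 = 36*x**4 + 12*x**2 + 1.
Integrate each monomial from 0 to 1 using ∫_0^1 c·x^n dx = c·1^(n+1)/(n+1):
  ∫_0^1 u(x)^2 dx = ∫_0^1 (4*x^6 + 4*x^4 - 8*x^3 + x^2 - 4*x + 4) dx. Term by term:
    ∫_0^1 4*x^6 dx = 4/7;  ∫_0^1 4*x^4 dx = 4/5;  ∫_0^1 -8*x^3 dx = -2;
    ∫_0^1 x^2 dx = 1/3;  ∫_0^1 -4*x dx = -2;  ∫_0^1 4 dx = 4.
  Sum: 4/7 + 4/5 − 2 + 1/3 − 2 + 4 = 179/105.
  ∫_0^1 u'(x)^2 dx = ∫_0^1 (36*x^4 + 12*x^2 + 1) dx. Term by term:
    ∫_0^1 36*x^4 dx = 36/5;  ∫_0^1 12*x^2 dx = 4;  ∫_0^1 1 dx = 1.
  Sum: 36/5 + 4 + 1 = 61/5.
Adding: ||u||_{H^1}^2 = 179/105 + 61/5 = 292/21.


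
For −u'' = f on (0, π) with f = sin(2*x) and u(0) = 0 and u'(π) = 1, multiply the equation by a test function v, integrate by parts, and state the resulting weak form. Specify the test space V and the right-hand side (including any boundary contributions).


V = {v ∈ H^1(0, π) : v(0) = 0} (test functions vanish at x = 0 where u is specified); weak form: ∫_0^π u'v' dx = ∫_0^π (sin(2*x)) v dx + v(π) for all v ∈ V.

Multiply both sides by a test function v and integrate from 0 to π:
  ∫_0^π −u''(x) v(x) dx = ∫_0^π f(x) v(x) dx.
Integrate the LHS by parts once:
  ∫_0^π −u'' v dx = −[u'(x) v(x)]_0^π + ∫_0^π u'(x) v'(x) dx.
Thus ∫_0^π u'(x) v'(x) dx = ∫_0^π f(x) v(x) dx + [u'(x) v(x)]_0^π.
Choose V so that boundary terms are either known or forced to vanish.
Mixed BC: u(0) = 0 (Dirichlet) and u'(π) = 1 (Neumann). Define V = {v ∈ H^1(0, π) : v(0) = 0}. Then [u' v]_0^π = u'(π)·v(π) − u'(0)·0 = v(π).
Weak formulation: find u (satisfying any essential BC) such that ∫_0^π u'(x) v'(x) dx = ∫_0^π f v dx + v(π) for all v ∈ V (Dirichlet at 0 absorbed into V; Neumann datum at x = π contributes the boundary term).
Substituting f(x) = sin(2*x), the right-hand side is ∫_0^π (sin(2*x)) v dx + v(π).


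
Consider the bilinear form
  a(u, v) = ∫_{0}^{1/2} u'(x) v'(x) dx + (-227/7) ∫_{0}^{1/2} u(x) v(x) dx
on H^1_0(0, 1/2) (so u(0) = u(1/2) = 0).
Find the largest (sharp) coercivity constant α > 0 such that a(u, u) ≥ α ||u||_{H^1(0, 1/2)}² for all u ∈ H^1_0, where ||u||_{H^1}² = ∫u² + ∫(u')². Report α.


α = (-227 + 28*π^2)/(7*(1 + 4*π^2))

Coercivity of a(·,·) on H^1_0(0, 1/2) means a(u, u) ≥ α ||u||_{H^1}² for every u ∈ H^1_0.
The interval has length L = 1/2, and Poincaré/coercivity depend only on L. Here a(u, u) = ∫(u')² + (-227/7)·∫u².
Here c = -227/7 < 0 with |c| < (π/L)² = 4*π^2, so coercivity still holds. The condition a(u,u) ≥ α||u||_{H^1}² reads (1−α)∫(u')² ≥ (α−c)∫u². Any admissible α is ≤ 1 (rapidly oscillating u have ∫u²/∫(u')² → 0), and α = 1 would force 0 ≥ (1−c)∫u², impossible since c < 1; so 1−α > 0. By the sharp Poincaré inequality on H^1_0 of an interval of length L, ∫(u')² ≥ (π/L)²∫u² with equality for the first sine mode sin(π(x−x₀)/L) (x₀ the left endpoint), so the inequality holds for all u iff (1−α)(π/L)² ≥ α − c, i.e. α ≤ ((π/L)² + c)/((π/L)² + 1) = (1 + c(L/π)²)/(1 + (L/π)²). (Direct route, valid since c ≤ 0: Poincaré gives c∫u² ≥ c(L/π)²∫(u')², so a(u,u) ≥ (1 + c(L/π)²)∫(u')², while ||u||_{H^1}² ≤ (1 + (L/π)²)∫(u')²; dividing yields the same α.) With (π/L)² = 4*π^2 and c = -227/7, the largest admissible constant is α = ((π/L)² + c)/((π/L)² + 1).
Simplifying, α = (-227 + 28*π^2)/(7*(1 + 4*π^2)).


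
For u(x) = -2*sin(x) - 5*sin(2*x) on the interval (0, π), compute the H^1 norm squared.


||u||_{H^1(0,π)}^2 = 133*π/2

u'(x) = -2*cos(x) - 10*cos(2*x).
Expand u² and (u')² and integrate term by term on (0, π), using: for integers n ≥ 1, ∫_0^π sin²(nx) dx = ∫_0^π cos²(nx) dx = π/2; for n ≠ n', ∫_0^π sin(nx)sin(n'x) dx = ∫_0^π cos(nx)cos(n'x) dx = 0; and by product-to-sum, ∫_0^π sin(nx)cos(n'x) dx = ½∫_0^π [sin((n+n')x) + sin((n−n')x)] dx, which is 0 when n+n' is even and 2n/(n²−n'²) when n+n' is odd (it need not vanish on (0, π)).
  u² squared terms: (-5)²·∫sin(2x)² dx = 25·π/2 = 25*π/2;  (-2)²·∫sin(x)² dx = 4·π/2 = 2*π.
  u² cross terms: 2·(-5)·(-2)·∫sin(2x)·sin(x) dx = 20·(0) = 0.
  So ∫_0^π u² dx = 25*π/2 + 2*π + 0 = 29*π/2.
  (u')² squared terms: (-10)²·∫cos(2x)² dx = 100·π/2 = 50*π;  (-2)²·∫cos(x)² dx = 4·π/2 = 2*π.
  (u')² cross terms: 2·(-10)·(-2)·∫cos(2x)·cos(x) dx = 40·(0) = 0.
  So ∫_0^π (u')² dx = 50*π + 2*π + 0 = 52*π.
||u||_{H^1}^2 = (29*π/2) + (52*π) = 133*π/2.


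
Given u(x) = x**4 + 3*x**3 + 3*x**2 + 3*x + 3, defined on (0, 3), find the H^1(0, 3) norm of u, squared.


||u||_{H^1}^2 = 5751513/140

The H^1 norm (squared) on an interval (0, L) is
  ||u||_{H^1}^2 = ∫_0^L u(x)^2 dx + ∫_0^L u'(x)^2 dx.
Compute u'(x) = 4*x**3 + 9*x**2 + 6*x + 3.
Then u(x)^2 = x**8 + 6*x**7 + 15*x**6 + 24*x**5 + 33*x**4 + 36*x**3 + 27*x**2 + 18*x + 9 and u'(x)^2 = 16*x**6 + 72*x**5 + 129*x**4 + 132*x**3 + 90*x**2 + 36*x + 9.
Integrate each monomial from 0 to 3 using ∫_0^3 c·x^n dx = c·3^(n+1)/(n+1):
  ∫_0^3 u(x)^2 dx = ∫_0^3 (x^8 + 6*x^7 + 15*x^6 + 24*x^5 + 33*x^4 + 36*x^3 + 27*x^2 + 18*x + 9) dx. Term by term:
    ∫_0^3 x^8 dx = 2187;  ∫_0^3 6*x^7 dx = 19683/4;  ∫_0^3 15*x^6 dx = 32805/7;
    ∫_0^3 24*x^5 dx = 2916;  ∫_0^3 33*x^4 dx = 8019/5;  ∫_0^3 36*x^3 dx = 729;
    ∫_0^3 27*x^2 dx = 243;  ∫_0^3 18*x dx = 81;  ∫_0^3 9 dx = 27.
  Sum: 2187 + 19683/4 + 32805/7 + 2916 + 8019/5 + 729 + 243 + 81 + 27 = 2435157/140.
  ∫_0^3 u'(x)^2 dx = ∫_0^3 (16*x^6 + 72*x^5 + 129*x^4 + 132*x^3 + 90*x^2 + 36*x + 9) dx. Term by term:
    ∫_0^3 16*x^6 dx = 34992/7;  ∫_0^3 72*x^5 dx = 8748;  ∫_0^3 129*x^4 dx = 31347/5;
    ∫_0^3 132*x^3 dx = 2673;  ∫_0^3 90*x^2 dx = 810;  ∫_0^3 36*x dx = 162;
    ∫_0^3 9 dx = 27.
  Sum: 34992/7 + 8748 + 31347/5 + 2673 + 810 + 162 + 27 = 829089/35.
Adding: ||u||_{H^1}^2 = 2435157/140 + 829089/35 = 5751513/140.


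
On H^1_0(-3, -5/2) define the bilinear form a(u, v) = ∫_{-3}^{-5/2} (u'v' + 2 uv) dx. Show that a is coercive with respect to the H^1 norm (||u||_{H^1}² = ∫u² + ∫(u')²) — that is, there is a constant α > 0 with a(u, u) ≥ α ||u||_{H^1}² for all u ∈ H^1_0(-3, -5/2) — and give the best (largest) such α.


α = 1

Coercivity of a(·,·) on H^1_0(-3, -5/2) means a(u, u) ≥ α ||u||_{H^1}² for every u ∈ H^1_0.
The interval has length L = 1/2, and Poincaré/coercivity depend only on L. Here a(u, u) = ∫(u')² + (2)·∫u².
Here c = 2 ≥ 1, so a(u,u) = ∫(u')² + c∫u² ≥ ∫(u')² + ∫u² = ||u||_{H^1}², i.e. α = 1 works. No larger α is possible: a(u,u) ≥ α||u||_{H^1}² means (1−α)∫(u')² ≥ (α−c)∫u², and for the modes u_n = sin(nπ(x−x₀)/L) (x₀ the left endpoint) one has ∫u_n²/∫(u_n')² = (L/(nπ))² → 0, so a(u_n,u_n)/||u_n||_{H^1}² → 1. Hence the optimal constant is α = 1.
Therefore α = 1.


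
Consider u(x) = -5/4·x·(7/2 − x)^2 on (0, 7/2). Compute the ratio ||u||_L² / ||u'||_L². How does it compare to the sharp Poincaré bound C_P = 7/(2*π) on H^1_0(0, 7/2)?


||u||_L² / ||u'||_L² = sqrt(14)/4 < C_P = 7/(2*π).

u(x) = -5/4·x·(7/2 − x)^2, so u'(x) = -15*x^2/4 + 35*x/2 - 245/16.
u(x) = -5/4·x·(7/2 − x)^2 vanishes at x = 0 and x = 7/2, so u ∈ H^1_0(0, 7/2). Differentiate via the product rule and integrate the resulting polynomials term by term.
  ∫_0^7/2 u² dx = ∫_0^7/2 (25*x^6/16 - 175*x^5/8 + 3675*x^4/32 - 8575*x^3/32 + 60025*x^2/256) dx. Term by term:
    ∫_0^7/2 25*x^6/16 dx = 2941225/2048;  ∫_0^7/2 -175*x^5/8 dx = -20588575/3072;  ∫_0^7/2 3675*x^4/32 dx = 12353145/1024;
    ∫_0^7/2 -8575*x^3/32 dx = -20588575/2048;  ∫_0^7/2 60025*x^2/256 dx = 20588575/6144.
  Sum: 2941225/2048 − 20588575/3072 + 12353145/1024 − 20588575/2048 + 20588575/6144 = 588245/6144.
  ∫_0^7/2 (u')² dx = ∫_0^7/2 (225*x^4/16 - 525*x^3/4 + 13475*x^2/32 - 8575*x/16 + 60025/256) dx. Term by term:
    ∫_0^7/2 225*x^4/16 dx = 756315/512;  ∫_0^7/2 -525*x^3/4 dx = -1260525/256;  ∫_0^7/2 13475*x^2/32 dx = 4621925/768;
    ∫_0^7/2 -8575*x/16 dx = -420175/128;  ∫_0^7/2 60025/256 dx = 420175/512.
  Sum: 756315/512 − 1260525/256 + 4621925/768 − 420175/128 + 420175/512 = 84035/768.
∫_0^7/2 u² dx = 588245/6144, so ||u||_L² = 343*sqrt(30)/192.
∫_0^7/2 (u')² dx = 84035/768, so ||u'||_L² = 49*sqrt(105)/48.
Ratio ||u||_L² / ||u'||_L² = sqrt(14)/4.
Sharp Poincaré constant on H^1_0(0, 7/2) is C_P = L/π = 7/(2*π), achieved by sin(2*π/7·x).
A polynomial bump cannot attain the sharp Poincaré constant (only the first sine eigenfunction does), so the ratio is strictly less than C_P, consistent with ||u||_L² ≤ C_P ||u'||_L².


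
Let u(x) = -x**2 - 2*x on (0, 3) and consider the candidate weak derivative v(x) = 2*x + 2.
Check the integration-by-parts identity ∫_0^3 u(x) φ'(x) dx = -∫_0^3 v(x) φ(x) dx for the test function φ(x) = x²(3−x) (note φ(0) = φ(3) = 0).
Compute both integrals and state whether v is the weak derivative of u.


LHS = 189/5, RHS = -189/5. No, v is not the weak derivative of u.

u(x) = -x**2 - 2*x, classical derivative u'(x) = -2*x - 2.
φ(x) = x²(3−x), so φ'(x) = 3*x*(2 - x).
Note φ(0) = φ(3) = 0, so the boundary term u·φ vanishes.
LHS = ∫_0^3 u(x) φ'(x) dx = ∫_0^3 (3*x^4 - 12*x^2) dx. Term by term:
  ∫_0^3 3*x^4 dx = 729/5;  ∫_0^3 -12*x^2 dx = -108.
Sum: 729/5 − 108 = 189/5.
So LHS = 189/5.
∫_0^3 v(x) φ(x) dx = ∫_0^3 (-2*x^4 + 4*x^3 + 6*x^2) dx. Term by term:
  ∫_0^3 -2*x^4 dx = -486/5;  ∫_0^3 4*x^3 dx = 81;  ∫_0^3 6*x^2 dx = 54.
Sum: -486/5 + 81 + 54 = 189/5.
So RHS = -∫_0^3 v(x) φ(x) dx = -189/5.
LHS − RHS = 378/5 ≠ 0, so the identity fails.
(For a valid weak derivative the identity must hold for EVERY test function, in particular this one. The failure shows v is NOT the weak derivative of u.)
Correct weak derivative would be u'(x) = -2*x - 2.


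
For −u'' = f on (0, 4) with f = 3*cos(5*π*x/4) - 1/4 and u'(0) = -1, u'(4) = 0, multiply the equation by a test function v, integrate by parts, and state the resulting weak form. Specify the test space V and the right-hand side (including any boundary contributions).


V = H^1(0, 4) (v unrestricted at boundary; u is determined up to an additive constant); weak form: ∫_0^4 u'v' dx = ∫_0^4 (3*cos(5*π*x/4) - 1/4) v dx + v(0) for all v ∈ V.

Multiply both sides by a test function v and integrate from 0 to 4:
  ∫_0^4 −u''(x) v(x) dx = ∫_0^4 f(x) v(x) dx.
Integrate the LHS by parts once:
  ∫_0^4 −u'' v dx = −[u'(x) v(x)]_0^4 + ∫_0^4 u'(x) v'(x) dx.
Thus ∫_0^4 u'(x) v'(x) dx = ∫_0^4 f(x) v(x) dx + [u'(x) v(x)]_0^4.
Choose V so that boundary terms are either known or forced to vanish.
u has inhomogeneous Neumann u'(0) = -1, u'(4) = 0. [u' v]_0^4 = (0)·v(4) − (-1)·v(0) = v(0). Take V = H^1(0, 4); boundary term becomes part of RHS.
Weak formulation: find u (satisfying any essential BC) such that ∫_0^4 u'(x) v'(x) dx = ∫_0^4 f v dx + v(0) for all v ∈ V (Neumann data are natural BCs: they enter the RHS as boundary terms).
Substituting f(x) = 3*cos(5*π*x/4) - 1/4, the right-hand side is ∫_0^4 (3*cos(5*π*x/4) - 1/4) v dx + v(0).
Compatibility check (pure Neumann): taking v ≡ 1 ∈ V gives 0 = ∫_0^4 f dx + (0) − (-1), i.e. ∫_0^4 f dx must equal u'(0) − u'(4) = -1. Indeed ∫_0^4 (3*cos(5*π*x/4) - 1/4) dx = -1, so the data are compatible. The solution is then unique only up to an additive constant (fix it e.g. by requiring ∫_0^4 u dx = 0).


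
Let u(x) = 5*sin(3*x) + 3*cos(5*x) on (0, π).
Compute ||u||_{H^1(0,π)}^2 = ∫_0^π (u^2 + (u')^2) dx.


||u||_{H^1(0,π)}^2 = 242*π

u'(x) = -15*sin(5*x) + 15*cos(3*x).
Expand u² and (u')² and integrate term by term on (0, π), using: for integers n ≥ 1, ∫_0^π sin²(nx) dx = ∫_0^π cos²(nx) dx = π/2; for n ≠ n', ∫_0^π sin(nx)sin(n'x) dx = ∫_0^π cos(nx)cos(n'x) dx = 0; and by product-to-sum, ∫_0^π sin(nx)cos(n'x) dx = ½∫_0^π [sin((n+n')x) + sin((n−n')x)] dx, which is 0 when n+n' is even and 2n/(n²−n'²) when n+n' is odd (it need not vanish on (0, π)).
  u² squared terms: (3)²·∫cos(5x)² dx = 9·π/2 = 9*π/2;  (5)²·∫sin(3x)² dx = 25·π/2 = 25*π/2.
  u² cross terms: 2·(3)·(5)·∫cos(5x)·sin(3x) dx = 30·(0) = 0.
  So ∫_0^π u² dx = 9*π/2 + 25*π/2 + 0 = 17*π.
  (u')² squared terms: (-15)²·∫sin(5x)² dx = 225·π/2 = 225*π/2;  (15)²·∫cos(3x)² dx = 225·π/2 = 225*π/2.
  (u')² cross terms: 2·(-15)·(15)·∫sin(5x)·cos(3x) dx = -450·(0) = 0.
  So ∫_0^π (u')² dx = 225*π/2 + 225*π/2 + 0 = 225*π.
||u||_{H^1}^2 = (17*π) + (225*π) = 242*π.


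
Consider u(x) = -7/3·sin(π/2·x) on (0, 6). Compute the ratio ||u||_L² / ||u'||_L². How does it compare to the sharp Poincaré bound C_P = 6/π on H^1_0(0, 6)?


||u||_L² / ||u'||_L² = 2/π < C_P = 6/π.

u(x) = -7/3·sin(π/2·x), so u'(x) = -7*π*cos(π*x/2)/6.
Writing u(x) = A·sin(kπx/L) with A = -7/3 and k = 3, use ∫_0^L sin²(kπx/L) dx = L/2 and ∫_0^L cos²(kπx/L) dx = L/2.
u² = 49/9·sin²(π/2·x) and (u')² = 49*π^2/36·cos²(π/2·x), and each of sin², cos² integrates to L/2 = 3 over (0, 6).
∫_0^6 u² dx = 49/3, so ||u||_L² = 7*sqrt(3)/3.
∫_0^6 (u')² dx = 49*π^2/12, so ||u'||_L² = 7*sqrt(3)*π/6.
Ratio ||u||_L² / ||u'||_L² = 2/π.
Sharp Poincaré constant on H^1_0(0, 6) is C_P = L/π = 6/π, achieved by sin(π/6·x).
This is the k = 3 harmonic; the ratio L/(kπ) is strictly less than C_P = L/π, consistent with the sharp inequality ||u||_L² ≤ C_P ||u'||_L².


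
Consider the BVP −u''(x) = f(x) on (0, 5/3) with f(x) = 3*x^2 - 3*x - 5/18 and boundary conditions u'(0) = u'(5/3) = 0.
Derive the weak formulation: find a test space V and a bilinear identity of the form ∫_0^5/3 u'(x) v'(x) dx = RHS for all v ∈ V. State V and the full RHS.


V = H^1(0, 5/3) (no boundary constraint on v; u is determined up to an additive constant); weak form: ∫_0^5/3 u'v' dx = ∫_0^5/3 (3*x^2 - 3*x - 5/18) v dx for all v ∈ V.

Multiply both sides by a test function v and integrate from 0 to 5/3:
  ∫_0^5/3 −u''(x) v(x) dx = ∫_0^5/3 f(x) v(x) dx.
Integrate the LHS by parts once:
  ∫_0^5/3 −u'' v dx = −[u'(x) v(x)]_0^5/3 + ∫_0^5/3 u'(x) v'(x) dx.
Thus ∫_0^5/3 u'(x) v'(x) dx = ∫_0^5/3 f(x) v(x) dx + [u'(x) v(x)]_0^5/3.
Choose V so that boundary terms are either known or forced to vanish.
u has homogeneous Neumann: u'(0) = u'(5/3) = 0. So [u' v]_0^5/3 = 0·v(5/3) − 0·v(0) = 0 for any v; take V = H^1(0, 5/3).
Weak formulation: find u (satisfying any essential BC) such that ∫_0^5/3 u'(x) v'(x) dx = ∫_0^5/3 f v dx for all v ∈ V (homogeneous Neumann, so boundary terms vanish).
Substituting f(x) = 3*x^2 - 3*x - 5/18, the right-hand side is ∫_0^5/3 (3*x^2 - 3*x - 5/18) v dx.
Compatibility check (pure Neumann): taking v ≡ 1 ∈ V gives 0 = ∫_0^5/3 f dx + (0) − (0), i.e. ∫_0^5/3 f dx must equal u'(0) − u'(5/3) = 0. Indeed ∫_0^5/3 (3*x^2 - 3*x - 5/18) dx = 0, so the data are compatible. The solution is then unique only up to an additive constant (fix it e.g. by requiring ∫_0^5/3 u dx = 0).


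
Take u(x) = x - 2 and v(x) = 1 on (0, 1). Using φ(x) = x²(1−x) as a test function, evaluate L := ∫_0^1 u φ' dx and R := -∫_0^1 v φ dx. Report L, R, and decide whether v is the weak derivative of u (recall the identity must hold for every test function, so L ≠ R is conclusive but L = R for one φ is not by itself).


LHS = -1/12, RHS = -1/12. Yes, v = u' weakly.

u(x) = x - 2, classical derivative u'(x) = 1.
φ(x) = x²(1−x), so φ'(x) = x*(2 - 3*x).
Note φ(0) = φ(1) = 0, so the boundary term u·φ vanishes.
LHS = ∫_0^1 u(x) φ'(x) dx = ∫_0^1 (-3*x^3 + 8*x^2 - 4*x) dx. Term by term:
  ∫_0^1 -3*x^3 dx = -3/4;  ∫_0^1 8*x^2 dx = 8/3;  ∫_0^1 -4*x dx = -2.
Sum: -3/4 + 8/3 − 2 = -1/12.
So LHS = -1/12.
∫_0^1 v(x) φ(x) dx = ∫_0^1 (-x^3 + x^2) dx. Term by term:
  ∫_0^1 -x^3 dx = -1/4;  ∫_0^1 x^2 dx = 1/3.
Sum: -1/4 + 1/3 = 1/12.
So RHS = -∫_0^1 v(x) φ(x) dx = -1/12.
LHS = RHS, so the identity holds for this test φ.
Moreover u is smooth here and v(x) = u'(x) = 1 pointwise, so the identity holds for every test function. Hence v is the weak derivative of u.
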